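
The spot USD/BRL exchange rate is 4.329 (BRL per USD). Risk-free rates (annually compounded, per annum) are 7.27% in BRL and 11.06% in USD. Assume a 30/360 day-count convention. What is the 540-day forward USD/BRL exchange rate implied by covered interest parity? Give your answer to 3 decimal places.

4.109

By covered interest parity, F = S · (1+r_BRL)^T / (1+r_USD)^T
= 4.329 × 1.111009 / 1.170406 = 4.329 × 0.949251
F = 4.109 BRL per USD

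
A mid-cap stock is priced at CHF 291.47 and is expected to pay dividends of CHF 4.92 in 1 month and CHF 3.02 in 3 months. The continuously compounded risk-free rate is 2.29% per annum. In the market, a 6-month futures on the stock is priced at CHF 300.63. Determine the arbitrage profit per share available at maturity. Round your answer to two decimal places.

CHF 13.81 per share

PV(dividends) I = 4.92·e^(−0.0229·1/12) + 3.02·e^(−0.0229·3/12) = 7.9134
Fair futures F* = (S − I)·e^(rT) = (291.47 − 7.9134)·e^0.011450 = 283.5566 × 1.011516 = 286.8220
Market CHF 300.63 > fair 286.8220: forward overpriced → cash-and-carry (borrow at r, buy the stock and collect the dividends, short the forward).
Profit at T = |F_mkt − F*| = |300.63 − 286.8220| = CHF 13.81 per share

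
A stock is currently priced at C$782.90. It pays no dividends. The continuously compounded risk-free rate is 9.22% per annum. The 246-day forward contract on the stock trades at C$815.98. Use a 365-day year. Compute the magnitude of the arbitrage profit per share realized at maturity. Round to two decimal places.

C$17.11 per share

Fair forward: F* = S·e^(carry·T), with carry = r = 0.0922
F* = 782.90 · e^(0.0922 × 246/365) = 782.90 · e^0.062140 = 782.90 × 1.064111 = C$833.0925
Market C$815.98 < fair C$833.0925: forward underpriced → reverse cash-and-carry (short spot, go long the forward).
At maturity, profit = |F_mkt − F*| = |815.98 − 833.0925| = C$17.11 per share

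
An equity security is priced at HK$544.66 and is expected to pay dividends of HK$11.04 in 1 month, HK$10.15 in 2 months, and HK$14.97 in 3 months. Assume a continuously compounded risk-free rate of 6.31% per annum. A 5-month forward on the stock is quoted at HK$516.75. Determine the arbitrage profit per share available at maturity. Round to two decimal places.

HK$5.71 per share

PV(dividends) I = 11.04·e^(−0.0631·1/12) + 10.15·e^(−0.0631·2/12) + 14.97·e^(−0.0631·3/12) = 35.7616
Fair forward F* = (S − I)·e^(rT) = (544.66 − 35.7616)·e^0.026292 = 508.8984 × 1.026641 = 522.4560
Market HK$516.75 < fair 522.4560: forward underpriced → reverse cash-and-carry (short the stock, invest proceeds at r, pay the dividends, go long the forward).
Profit at T = |F_mkt − F*| = |516.75 − 522.4560| = HK$5.71 per share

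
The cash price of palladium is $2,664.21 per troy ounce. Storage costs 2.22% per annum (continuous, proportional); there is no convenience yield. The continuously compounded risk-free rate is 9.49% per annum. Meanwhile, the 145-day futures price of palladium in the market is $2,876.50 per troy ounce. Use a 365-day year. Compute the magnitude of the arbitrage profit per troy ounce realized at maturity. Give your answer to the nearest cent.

Fair futures: F* = S·e^(carry·T), with carry = (r + u) = 0.0949 + 0.0222 = 0.1171
F* = 2664.21 · e^(0.1171 × 145/365) = 2664.21 · e^0.04651918 = 2664.21 × 1.04761817 = $2791.0748
Market $2876.50 > fair $2791.0748: forward overpriced → cash-and-carry (buy spot, short the forward).
At maturity, profit = |F_mkt − F*| = |2876.50 − 2791.0748| = $85.43 per troy ounce

$85.43 per troy ounce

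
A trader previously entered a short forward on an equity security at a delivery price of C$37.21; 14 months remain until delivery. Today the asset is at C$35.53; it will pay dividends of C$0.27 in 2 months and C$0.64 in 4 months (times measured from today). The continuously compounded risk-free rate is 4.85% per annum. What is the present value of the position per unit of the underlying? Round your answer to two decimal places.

PV(remaining dividends) I = 0.27·e^(−0.0485·2/12) + 0.64·e^(−0.0485·4/12) = 0.8976
Current forward F = (S − I)·e^(rT) = (35.53 − 0.8976)·e^(0.0485·14/12) = 34.6324 × 1.058215 = 36.6485
Value (long) = (F − K)·e^(−rT) = (36.6485 − 37.21) × 0.944988 = -0.5306
Short position value = −(long value) = C$0.53

C$0.53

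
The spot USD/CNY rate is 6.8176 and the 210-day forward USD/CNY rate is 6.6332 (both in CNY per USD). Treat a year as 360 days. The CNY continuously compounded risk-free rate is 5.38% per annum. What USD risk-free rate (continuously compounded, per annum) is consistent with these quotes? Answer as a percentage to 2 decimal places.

F = S·e^((r_CNY − r_USD)T) ⇒ r_USD = r_CNY − ln(F/S)/T
ln(6.6332/6.8176) = -0.027420; /(210/360) = -0.047006
r_USD = 0.0538 + 0.047006 = 0.100806
r_USD = 10.08%

10.08%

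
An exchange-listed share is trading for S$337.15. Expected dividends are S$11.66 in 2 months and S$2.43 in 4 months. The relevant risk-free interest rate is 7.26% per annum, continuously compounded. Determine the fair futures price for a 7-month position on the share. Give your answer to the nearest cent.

PV(dividends) I = 11.66·e^(−0.0726·2/12) + 2.43·e^(−0.0726·4/12)
I = 11.5198 + 2.3719 = 13.8917
F = (S − I)·e^(rT) = (337.15 − 13.8917) · e^(0.0726·7/12)
= 323.2583 · e^0.042350 = 323.2583 × 1.043260 = S$337.24

S$337.24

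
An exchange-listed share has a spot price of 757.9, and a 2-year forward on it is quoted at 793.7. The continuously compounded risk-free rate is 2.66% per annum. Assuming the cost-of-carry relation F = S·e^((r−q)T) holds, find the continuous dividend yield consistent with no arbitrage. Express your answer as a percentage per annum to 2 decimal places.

0.35%

From F = S·e^((r−q)T): (r − q) = ln(F/S)/T
ln(793.7/757.9) = ln(1.047236) = 0.046154
(r − q) = 0.046154 / (2) = 0.023077
q = r − ln(F/S)/T = 0.0266 − 0.023077 = 0.003523
q = 0.35%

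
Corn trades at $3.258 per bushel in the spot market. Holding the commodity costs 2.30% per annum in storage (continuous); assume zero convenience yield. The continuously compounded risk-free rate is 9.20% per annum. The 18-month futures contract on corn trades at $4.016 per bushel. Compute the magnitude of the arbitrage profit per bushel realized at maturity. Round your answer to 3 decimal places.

$0.145 per bushel

Fair futures: F* = S·e^(carry·T), with carry = (r + u) = 0.0920 + 0.0230 = 0.1150
F* = 3.258 · e^(0.1150 × 18/12) = 3.258 · e^0.172500 = 3.258 × 1.188272 = $3.8714
Market $4.016 > fair $3.8714: forward overpriced → cash-and-carry (buy spot, short the forward).
At maturity, profit = |F_mkt − F*| = |4.016 − 3.8714| = $0.145 per bushel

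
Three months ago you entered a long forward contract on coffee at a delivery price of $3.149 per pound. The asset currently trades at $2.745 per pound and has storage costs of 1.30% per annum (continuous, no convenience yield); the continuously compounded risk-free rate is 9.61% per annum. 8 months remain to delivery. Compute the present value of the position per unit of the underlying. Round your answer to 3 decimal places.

Current fair forward for the remaining 8 months: F = S·e^((r + u)·T), (r + u) = 0.0961 + 0.0130 = 0.1091
F = 2.745 · e^(0.1091 × 8/12) = 2.745 × 1.075444 = 2.9521
Value of long forward = (F − K)·e^(−rT) = (2.9521 − 3.149) · e^(−0.0961·8/12)
= -0.1969 × 0.937942 = -0.185

-$0.185 per pound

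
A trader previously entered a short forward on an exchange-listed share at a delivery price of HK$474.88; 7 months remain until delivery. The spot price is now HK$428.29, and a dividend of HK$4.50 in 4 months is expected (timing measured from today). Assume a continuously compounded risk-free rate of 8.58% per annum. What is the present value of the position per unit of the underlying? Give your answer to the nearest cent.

PV(remaining dividends) I = 4.50·e^(−0.0858·4/12) = 4.3731
Current forward F = (S − I)·e^(rT) = (428.29 − 4.3731)·e^(0.0858·7/12) = 423.9169 × 1.051324 = 445.6740
Value (long) = (F − K)·e^(−rT) = (445.6740 − 474.88) × 0.951182 = -27.7802
Short position value = −(long value) = HK$27.78

HK$27.78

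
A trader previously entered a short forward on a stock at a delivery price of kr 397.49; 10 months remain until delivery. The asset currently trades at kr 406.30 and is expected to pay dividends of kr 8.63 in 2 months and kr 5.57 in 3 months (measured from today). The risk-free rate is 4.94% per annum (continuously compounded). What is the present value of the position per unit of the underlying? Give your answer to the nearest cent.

-kr 10.78

PV(remaining dividends) I = 8.63·e^(−0.0494·2/12) + 5.57·e^(−0.0494·3/12) = 14.0609
Current forward F = (S − I)·e^(rT) = (406.30 − 14.0609)·e^(0.0494·10/12) = 392.2391 × 1.042026 = 408.7233
Value (long) = (F − K)·e^(−rT) = (408.7233 − 397.49) × 0.959669 = 10.7802
Short position value = −(long value) = -kr 10.78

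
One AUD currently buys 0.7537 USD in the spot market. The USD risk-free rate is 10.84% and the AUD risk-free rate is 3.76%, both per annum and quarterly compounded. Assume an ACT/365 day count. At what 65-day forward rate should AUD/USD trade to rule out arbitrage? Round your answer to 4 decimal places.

0.7631

By covered interest parity, F = S · (1+r_USD/4)^(4T) / (1+r_AUD/4)^(4T)
= 0.7537 × 1.019230 / 1.006687 = 0.7537 × 1.012460
F = 0.7631 USD per AUD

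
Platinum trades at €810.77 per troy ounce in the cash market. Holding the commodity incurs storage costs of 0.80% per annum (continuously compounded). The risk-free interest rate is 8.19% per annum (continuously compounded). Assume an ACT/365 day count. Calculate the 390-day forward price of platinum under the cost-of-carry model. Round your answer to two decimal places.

Net carry = r + u − y = 0.0819 + 0.0080 − 0.0000 = 0.0899
F = S·e^((r+u−y)T) = 810.77 · e^(0.0899 × 390/365) = 810.77 · e^0.096058
= 810.77 × 1.100823 = €892.51 per troy ounce

€892.51 per troy ounce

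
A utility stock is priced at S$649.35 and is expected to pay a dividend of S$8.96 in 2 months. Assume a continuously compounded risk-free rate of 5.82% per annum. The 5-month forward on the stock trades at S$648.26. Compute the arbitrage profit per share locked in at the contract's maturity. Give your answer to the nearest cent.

PV(dividends) I = 8.96·e^(−0.0582·2/12) = 8.8735
Fair forward F* = (S − I)·e^(rT) = (649.35 − 8.8735)·e^0.024250 = 640.4765 × 1.024546 = 656.1976
Market S$648.26 < fair 656.1976: forward underpriced → reverse cash-and-carry (short the stock, invest proceeds at r, pay the dividends, go long the forward).
Profit at T = |F_mkt − F*| = |648.26 − 656.1976| = S$7.94 per share

S$7.94 per share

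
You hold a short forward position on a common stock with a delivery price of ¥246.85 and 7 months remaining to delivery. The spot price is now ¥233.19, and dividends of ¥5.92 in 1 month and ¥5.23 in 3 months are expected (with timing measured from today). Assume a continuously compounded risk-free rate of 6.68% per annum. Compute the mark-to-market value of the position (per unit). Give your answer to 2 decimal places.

¥15.26

PV(remaining dividends) I = 5.92·e^(−0.0668·1/12) + 5.23·e^(−0.0668·3/12) = 11.0305
Current forward F = (S − I)·e^(rT) = (233.19 − 11.0305)·e^(0.0668·7/12) = 222.1595 × 1.039736 = 230.9872
Value (long) = (F − K)·e^(−rT) = (230.9872 − 246.85) × 0.961783 = -15.2566
Short position value = −(long value) = ¥15.26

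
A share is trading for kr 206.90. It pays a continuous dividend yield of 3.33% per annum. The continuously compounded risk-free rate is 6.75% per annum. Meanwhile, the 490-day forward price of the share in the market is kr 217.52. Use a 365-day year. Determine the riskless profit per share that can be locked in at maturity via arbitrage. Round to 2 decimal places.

kr 0.90 per share

Fair forward: F* = S·e^(carry·T), with carry = (r − q) = 0.0675 − 0.0333 = 0.0342
F* = 206.90 · e^(0.0342 × 490/365) = 206.90 · e^0.045912 = 206.90 × 1.046982 = kr 216.6206
Market kr 217.52 > fair kr 216.6206: forward overpriced → cash-and-carry (buy spot, short the forward).
At maturity, profit = |F_mkt − F*| = |217.52 − 216.6206| = kr 0.90 per share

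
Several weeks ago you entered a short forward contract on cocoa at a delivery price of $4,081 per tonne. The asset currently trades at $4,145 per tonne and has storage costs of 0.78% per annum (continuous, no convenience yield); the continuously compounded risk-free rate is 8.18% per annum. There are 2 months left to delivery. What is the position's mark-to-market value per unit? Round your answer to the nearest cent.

-$124.65 per tonne

Current fair forward for the remaining 2 months: F = S·e^((r + u)·T), (r + u) = 0.0818 + 0.0078 = 0.0896
F = 4145 · e^(0.0896 × 2/12) = 4145 × 1.01504539 = 4207.3631
Value of long forward = (F − K)·e^(−rT) = (4207.3631 − 4081) · e^(−0.0818·2/12)
= 126.3631 × 0.98645918 = 124.65
Short position value = −(long value) = -$124.65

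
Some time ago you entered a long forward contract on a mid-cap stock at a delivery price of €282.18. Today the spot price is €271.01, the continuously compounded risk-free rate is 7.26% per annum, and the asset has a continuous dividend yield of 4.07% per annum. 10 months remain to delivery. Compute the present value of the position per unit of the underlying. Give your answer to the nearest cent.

Current fair forward for the remaining 10 months: F = S·e^((r − q)·T), (r − q) = 0.0726 − 0.0407 = 0.0319
F = 271.01 · e^(0.0319 × 10/12) = 271.01 × 1.026940 = 278.3110
Value of long forward = (F − K)·e^(−rT) = (278.3110 − 282.18) · e^(−0.0726·10/12)
= -3.8690 × 0.941294 = -3.64

-€3.64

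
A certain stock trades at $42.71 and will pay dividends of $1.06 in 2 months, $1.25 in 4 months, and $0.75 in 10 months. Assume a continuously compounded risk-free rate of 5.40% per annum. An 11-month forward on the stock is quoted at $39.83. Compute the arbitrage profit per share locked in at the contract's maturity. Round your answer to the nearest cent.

$1.90 per share

PV(dividends) I = 1.06·e^(−0.0540·2/12) + 1.25·e^(−0.0540·4/12) + 0.75·e^(−0.0540·10/12) = 2.9952
Fair forward F* = (S − I)·e^(rT) = (42.71 − 2.9952)·e^0.049500 = 39.7148 × 1.050746 = 41.7302
Market $39.83 < fair 41.7302: forward underpriced → reverse cash-and-carry (short the stock, invest proceeds at r, pay the dividends, go long the forward).
Profit at T = |F_mkt − F*| = |39.83 − 41.7302| = $1.90 per share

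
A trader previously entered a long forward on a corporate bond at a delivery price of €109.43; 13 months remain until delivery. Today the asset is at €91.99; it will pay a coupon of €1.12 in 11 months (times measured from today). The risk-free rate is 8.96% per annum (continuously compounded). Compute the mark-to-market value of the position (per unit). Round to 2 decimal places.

-€8.35

PV(remaining coupons) I = 1.12·e^(−0.0896·11/12) = 1.0317
Current forward F = (S − I)·e^(rT) = (91.99 − 1.0317)·e^(0.0896·13/12) = 90.9583 × 1.101934 = 100.2300
Value (long) = (F − K)·e^(−rT) = (100.2300 − 109.43) × 0.907496 = -8.3490
Value = -€8.35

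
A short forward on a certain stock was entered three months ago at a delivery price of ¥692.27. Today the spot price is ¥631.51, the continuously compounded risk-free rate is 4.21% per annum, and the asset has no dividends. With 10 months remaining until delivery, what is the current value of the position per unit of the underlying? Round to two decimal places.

¥36.89

Current fair forward for the remaining 10 months: F = S·e^(r·T), r = 0.0421
F = 631.51 · e^(0.0421 × 10/12) = 631.51 × 1.035706 = 654.0587
Value of long forward = (F − K)·e^(−rT) = (654.0587 − 692.27) · e^(−0.0421·10/12)
= -38.2113 × 0.965525 = -36.89
Short position value = −(long value) = ¥36.89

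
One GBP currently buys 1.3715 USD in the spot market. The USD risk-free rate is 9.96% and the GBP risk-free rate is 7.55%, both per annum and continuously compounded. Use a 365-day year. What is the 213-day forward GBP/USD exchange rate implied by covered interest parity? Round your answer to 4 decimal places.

1.3909

F = S·e^((r_USD − r_GBP)T) = 1.3715 · e^((0.0996 − 0.0755) × 213/365)
= 1.3715 · e^0.014064 = 1.3715 × 1.014163
F = 1.3909 USD per GBP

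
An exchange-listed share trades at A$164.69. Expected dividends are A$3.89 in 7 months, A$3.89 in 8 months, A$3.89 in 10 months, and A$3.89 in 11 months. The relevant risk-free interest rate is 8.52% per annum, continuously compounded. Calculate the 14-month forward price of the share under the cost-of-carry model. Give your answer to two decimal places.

PV(dividends) I = 3.89·e^(−0.0852·7/12) + 3.89·e^(−0.0852·8/12) + 3.89·e^(−0.0852·10/12) + 3.89·e^(−0.0852·11/12)
I = 3.7014 + 3.6752 + 3.6234 + 3.5978 = 14.5978
F = (S − I)·e^(rT) = (164.69 − 14.5978) · e^(0.0852·14/12)
= 150.0922 · e^0.099400 = 150.0922 × 1.104508 = A$165.78

A$165.78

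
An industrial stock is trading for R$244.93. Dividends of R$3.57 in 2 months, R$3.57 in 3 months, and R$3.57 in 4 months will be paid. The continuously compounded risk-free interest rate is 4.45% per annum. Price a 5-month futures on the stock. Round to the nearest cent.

PV(dividends) I = 3.57·e^(−0.0445·2/12) + 3.57·e^(−0.0445·3/12) + 3.57·e^(−0.0445·4/12)
I = 3.5436 + 3.5305 + 3.5174 = 10.5915
F = (S − I)·e^(rT) = (244.93 − 10.5915) · e^(0.0445·5/12)
= 234.3385 · e^0.018542 = 234.3385 × 1.018715 = R$238.72

R$238.72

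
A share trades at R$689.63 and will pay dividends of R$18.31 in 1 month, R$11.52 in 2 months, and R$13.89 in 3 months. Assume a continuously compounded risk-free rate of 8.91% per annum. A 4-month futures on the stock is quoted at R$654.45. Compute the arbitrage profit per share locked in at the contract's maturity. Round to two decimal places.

R$11.56 per share

PV(dividends) I = 18.31·e^(−0.0891·1/12) + 11.52·e^(−0.0891·2/12) + 13.89·e^(−0.0891·3/12) = 43.1088
Fair futures F* = (S − I)·e^(rT) = (689.63 − 43.1088)·e^0.029700 = 646.5212 × 1.030145 = 666.0106
Market R$654.45 < fair 666.0106: forward underpriced → reverse cash-and-carry (short the stock, invest proceeds at r, pay the dividends, go long the forward).
Profit at T = |F_mkt − F*| = |654.45 − 666.0106| = R$11.56 per share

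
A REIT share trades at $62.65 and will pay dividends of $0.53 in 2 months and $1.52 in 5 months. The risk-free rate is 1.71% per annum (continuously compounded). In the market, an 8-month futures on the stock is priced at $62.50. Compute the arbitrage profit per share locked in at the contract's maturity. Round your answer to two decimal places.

PV(dividends) I = 0.53·e^(−0.0171·2/12) + 1.52·e^(−0.0171·5/12) = 2.0377
Fair futures F* = (S − I)·e^(rT) = (62.65 − 2.0377)·e^0.011400 = 60.6123 × 1.011465 = 61.3072
Market $62.50 > fair 61.3072: forward overpriced → cash-and-carry (borrow at r, buy the stock and collect the dividends, short the forward).
Profit at T = |F_mkt − F*| = |62.50 − 61.3072| = $1.19 per share

$1.19 per share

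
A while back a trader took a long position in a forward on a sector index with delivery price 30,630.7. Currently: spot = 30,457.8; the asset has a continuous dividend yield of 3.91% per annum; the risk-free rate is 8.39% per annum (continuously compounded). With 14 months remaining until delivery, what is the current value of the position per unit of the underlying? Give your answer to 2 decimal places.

Current fair forward for the remaining 14 months: F = S·e^((r − q)·T), (r − q) = 0.0839 − 0.0391 = 0.0448
F = 30457.8 · e^(0.0448 × 14/12) = 30457.8 × 1.05365668 = 32092.0644
Value of long forward = (F − K)·e^(−rT) = (32092.0644 − 30630.7) · e^(−0.0839·14/12)
= 1461.3644 × 0.90675469 = 1325.10

1325.10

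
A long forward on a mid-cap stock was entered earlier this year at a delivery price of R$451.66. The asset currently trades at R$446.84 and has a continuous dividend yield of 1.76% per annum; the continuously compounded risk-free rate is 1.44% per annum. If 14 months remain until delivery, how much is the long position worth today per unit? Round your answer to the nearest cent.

Current fair forward for the remaining 14 months: F = S·e^((r − q)·T), (r − q) = 0.0144 − 0.0176 = -0.0032
F = 446.84 · e^(-0.0032 × 14/12) = 446.84 × 0.996274 = 445.1751
Value of long forward = (F − K)·e^(−rT) = (445.1751 − 451.66) · e^(−0.0144·14/12)
= -6.4849 × 0.983340 = -6.38

-R$6.38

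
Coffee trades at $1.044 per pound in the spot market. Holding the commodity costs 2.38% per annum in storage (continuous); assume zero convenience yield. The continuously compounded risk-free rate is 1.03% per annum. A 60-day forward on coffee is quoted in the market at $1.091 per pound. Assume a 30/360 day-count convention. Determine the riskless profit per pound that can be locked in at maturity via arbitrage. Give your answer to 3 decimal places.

Fair forward: F* = S·e^(carry·T), with carry = (r + u) = 0.0103 + 0.0238 = 0.0341
F* = 1.044 · e^(0.0341 × 60/360) = 1.044 · e^0.005683 = 1.044 × 1.005699 = $1.0499
Market $1.091 > fair $1.0499: forward overpriced → cash-and-carry (buy spot, short the forward).
At maturity, profit = |F_mkt − F*| = |1.091 − 1.0499| = $0.041 per pound

$0.041 per pound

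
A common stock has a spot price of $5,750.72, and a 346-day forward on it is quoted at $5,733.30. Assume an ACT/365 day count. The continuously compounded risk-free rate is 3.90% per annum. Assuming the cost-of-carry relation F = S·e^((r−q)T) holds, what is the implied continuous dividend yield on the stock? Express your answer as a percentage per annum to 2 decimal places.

From F = S·e^((r−q)T): (r − q) = ln(F/S)/T
ln(5733.30/5750.72) = ln(0.996971) = -0.003034
(r − q) = -0.003034 / (346/365) = -0.003201
q = r − ln(F/S)/T = 0.0390 + 0.003201 = 0.042201
q = 4.22%

4.22%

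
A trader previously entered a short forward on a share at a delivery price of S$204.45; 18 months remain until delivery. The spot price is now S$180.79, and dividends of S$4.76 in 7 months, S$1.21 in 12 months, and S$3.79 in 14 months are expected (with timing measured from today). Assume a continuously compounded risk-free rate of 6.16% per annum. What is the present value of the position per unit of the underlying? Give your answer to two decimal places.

S$14.87

PV(remaining dividends) I = 4.76·e^(−0.0616·7/12) + 1.21·e^(−0.0616·12/12) + 3.79·e^(−0.0616·14/12) = 9.2569
Current forward F = (S − I)·e^(rT) = (180.79 − 9.2569)·e^(0.0616·18/12) = 171.5331 × 1.096803 = 188.1380
Value (long) = (F − K)·e^(−rT) = (188.1380 − 204.45) × 0.911740 = -14.8723
Short position value = −(long value) = S$14.87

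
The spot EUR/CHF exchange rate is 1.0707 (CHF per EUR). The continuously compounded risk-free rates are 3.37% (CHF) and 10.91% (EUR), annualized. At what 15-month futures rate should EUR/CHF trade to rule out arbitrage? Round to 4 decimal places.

0.9744

F = S·e^((r_CHF − r_EUR)T) = 1.0707 · e^((0.0337 − 0.1091) × 15/12)
= 1.0707 · e^-0.094250 = 1.0707 × 0.910055
F = 0.9744 CHF per EUR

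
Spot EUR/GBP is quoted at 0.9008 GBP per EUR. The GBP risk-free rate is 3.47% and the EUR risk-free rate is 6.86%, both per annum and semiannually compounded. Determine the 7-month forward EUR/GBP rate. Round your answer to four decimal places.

0.8836

By covered interest parity, F = S · (1+r_GBP/2)^(2T) / (1+r_EUR/2)^(2T)
= 0.9008 × 1.020271 / 1.040130 = 0.9008 × 0.980907
F = 0.8836 GBP per EUR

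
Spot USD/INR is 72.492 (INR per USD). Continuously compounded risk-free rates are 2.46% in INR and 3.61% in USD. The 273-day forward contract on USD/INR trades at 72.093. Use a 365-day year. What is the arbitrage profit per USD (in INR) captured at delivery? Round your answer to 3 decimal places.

Fair forward: F* = S·e^(carry·T), with carry = (r_INR − r_USD) = 0.0246 − 0.0361 = -0.0115
F* = 72.492 · e^(-0.0115 × 273/365) = 72.492 · e^-0.008601 = 72.492 × 0.991436 = 71.8712
Market 72.093 > fair 71.8712: forward overpriced → cash-and-carry (buy spot, short the forward).
At maturity, profit = |F_mkt − F*| = |72.093 − 71.8712| = 0.222 per USD (in INR)

0.222 per USD (in INR)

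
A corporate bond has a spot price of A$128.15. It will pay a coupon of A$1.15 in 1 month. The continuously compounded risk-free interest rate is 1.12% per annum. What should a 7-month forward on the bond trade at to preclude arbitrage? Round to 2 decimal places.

PV(coupons) I = 1.15·e^(−0.0112·1/12)
I = 1.1489
F = (S − I)·e^(rT) = (128.15 − 1.1489) · e^(0.0112·7/12)
= 127.0011 · e^0.006533 = 127.0011 × 1.006554 = A$127.83

A$127.83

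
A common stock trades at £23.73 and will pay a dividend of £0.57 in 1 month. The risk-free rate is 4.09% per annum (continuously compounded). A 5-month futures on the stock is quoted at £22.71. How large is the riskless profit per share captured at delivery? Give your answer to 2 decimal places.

PV(dividends) I = 0.57·e^(−0.0409·1/12) = 0.5681
Fair futures F* = (S − I)·e^(rT) = (23.73 − 0.5681)·e^0.017042 = 23.1619 × 1.017188 = 23.5600
Market £22.71 < fair 23.5600: forward underpriced → reverse cash-and-carry (short the stock, invest proceeds at r, pay the dividends, go long the forward).
Profit at T = |F_mkt − F*| = |22.71 − 23.5600| = £0.85 per share

£0.85 per share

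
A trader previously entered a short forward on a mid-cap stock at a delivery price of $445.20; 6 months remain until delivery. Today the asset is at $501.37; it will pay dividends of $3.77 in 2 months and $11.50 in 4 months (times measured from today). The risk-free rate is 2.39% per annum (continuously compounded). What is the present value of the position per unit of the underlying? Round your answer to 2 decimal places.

-$46.29

PV(remaining dividends) I = 3.77·e^(−0.0239·2/12) + 11.50·e^(−0.0239·4/12) = 15.1638
Current forward F = (S − I)·e^(rT) = (501.37 − 15.1638)·e^(0.0239·6/12) = 486.2062 × 1.012022 = 492.0514
Value (long) = (F − K)·e^(−rT) = (492.0514 − 445.20) × 0.988121 = 46.2949
Short position value = −(long value) = -$46.29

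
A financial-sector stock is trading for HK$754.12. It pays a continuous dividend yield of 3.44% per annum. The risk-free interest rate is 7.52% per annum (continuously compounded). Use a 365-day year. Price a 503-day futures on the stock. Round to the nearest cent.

HK$797.74

F = S·e^((r − q)T) = 754.12 · e^((0.0752 − 0.0344) × 503/365)
= 754.12 · e^0.056226 = 754.12 × 1.057837
F = HK$797.74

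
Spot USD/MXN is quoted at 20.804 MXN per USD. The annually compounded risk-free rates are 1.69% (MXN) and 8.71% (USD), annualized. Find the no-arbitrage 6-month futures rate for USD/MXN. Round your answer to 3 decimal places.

20.121

By covered interest parity, F = S · (1+r_MXN)^T / (1+r_USD)^T
= 20.804 × 1.008415 / 1.042641 = 20.804 × 0.967174
F = 20.121 MXN per USD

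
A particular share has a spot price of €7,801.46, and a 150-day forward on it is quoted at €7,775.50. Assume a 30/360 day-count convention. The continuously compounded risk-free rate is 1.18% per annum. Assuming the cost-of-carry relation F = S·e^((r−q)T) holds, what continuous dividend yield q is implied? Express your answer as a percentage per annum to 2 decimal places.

From F = S·e^((r−q)T): (r − q) = ln(F/S)/T
ln(7775.50/7801.46) = ln(0.996672) = -0.003334
(r − q) = -0.003334 / (150/360) = -0.008002
q = r − ln(F/S)/T = 0.0118 + 0.008002 = 0.019802
q = 1.98%

1.98%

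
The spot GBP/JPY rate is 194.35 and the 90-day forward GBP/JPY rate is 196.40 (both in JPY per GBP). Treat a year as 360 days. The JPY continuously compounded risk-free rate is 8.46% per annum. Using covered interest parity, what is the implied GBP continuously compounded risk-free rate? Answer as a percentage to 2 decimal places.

4.26%

F = S·e^((r_JPY − r_GBP)T) ⇒ r_GBP = r_JPY − ln(F/S)/T
ln(196.40/194.35) = 0.010493; /(90/360) = 0.041972
r_GBP = 0.0846 − 0.041972 = 0.042628
r_GBP = 4.26%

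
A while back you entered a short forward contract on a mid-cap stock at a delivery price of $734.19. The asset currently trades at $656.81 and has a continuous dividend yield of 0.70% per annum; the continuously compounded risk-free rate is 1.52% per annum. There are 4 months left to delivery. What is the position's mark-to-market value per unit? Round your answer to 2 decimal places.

Current fair forward for the remaining 4 months: F = S·e^((r − q)·T), (r − q) = 0.0152 − 0.0070 = 0.0082
F = 656.81 · e^(0.0082 × 4/12) = 656.81 × 1.002737 = 658.6077
Value of long forward = (F − K)·e^(−rT) = (658.6077 − 734.19) · e^(−0.0152·4/12)
= -75.5823 × 0.994946 = -75.20
Short position value = −(long value) = $75.20

$75.20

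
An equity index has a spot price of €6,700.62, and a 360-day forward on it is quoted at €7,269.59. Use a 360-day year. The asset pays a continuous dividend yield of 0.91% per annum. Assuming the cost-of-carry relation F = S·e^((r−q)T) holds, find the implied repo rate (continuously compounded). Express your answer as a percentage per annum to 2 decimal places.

From F = S·e^((r−q)T): (r − q) = ln(F/S)/T
ln(7269.59/6700.62) = ln(1.084913) = 0.081500
(r − q) = 0.081500 / (360/360) = 0.081500
r = ln(F/S)/T + q = 0.081500 + 0.0091 = 0.090600
r = 9.06%

9.06%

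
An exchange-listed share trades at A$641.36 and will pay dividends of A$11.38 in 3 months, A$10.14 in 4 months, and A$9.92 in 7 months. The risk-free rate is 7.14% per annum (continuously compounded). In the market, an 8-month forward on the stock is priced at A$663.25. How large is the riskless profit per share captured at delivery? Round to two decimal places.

PV(dividends) I = 11.38·e^(−0.0714·3/12) + 10.14·e^(−0.0714·4/12) + 9.92·e^(−0.0714·7/12) = 30.5955
Fair forward F* = (S − I)·e^(rT) = (641.36 − 30.5955)·e^0.047600 = 610.7645 × 1.048751 = 640.5399
Market A$663.25 > fair 640.5399: forward overpriced → cash-and-carry (borrow at r, buy the stock and collect the dividends, short the forward).
Profit at T = |F_mkt − F*| = |663.25 − 640.5399| = A$22.71 per share

A$22.71 per share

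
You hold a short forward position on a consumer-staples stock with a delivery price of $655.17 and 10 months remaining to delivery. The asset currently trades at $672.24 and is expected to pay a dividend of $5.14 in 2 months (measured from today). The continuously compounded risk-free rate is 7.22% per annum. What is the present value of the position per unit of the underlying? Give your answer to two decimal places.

PV(remaining dividends) I = 5.14·e^(−0.0722·2/12) = 5.0785
Current forward F = (S − I)·e^(rT) = (672.24 − 5.0785)·e^(0.0722·10/12) = 667.1615 × 1.062014 = 708.5349
Value (long) = (F − K)·e^(−rT) = (708.5349 − 655.17) × 0.941608 = 50.2488
Short position value = −(long value) = -$50.25

-$50.25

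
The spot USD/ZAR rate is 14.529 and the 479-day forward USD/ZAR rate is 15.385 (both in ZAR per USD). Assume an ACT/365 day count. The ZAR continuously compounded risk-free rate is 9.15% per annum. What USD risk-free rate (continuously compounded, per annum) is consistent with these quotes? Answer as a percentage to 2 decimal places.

F = S·e^((r_ZAR − r_USD)T) ⇒ r_USD = r_ZAR − ln(F/S)/T
ln(15.385/14.529) = 0.057246; /(479/365) = 0.043622
r_USD = 0.0915 − 0.043622 = 0.047878
r_USD = 4.79%

4.79%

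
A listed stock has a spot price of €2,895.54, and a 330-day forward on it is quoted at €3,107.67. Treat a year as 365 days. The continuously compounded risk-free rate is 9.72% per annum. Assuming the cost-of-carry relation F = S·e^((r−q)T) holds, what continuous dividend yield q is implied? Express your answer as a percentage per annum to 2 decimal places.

1.90%

From F = S·e^((r−q)T): (r − q) = ln(F/S)/T
ln(3107.67/2895.54) = ln(1.073261) = 0.070702
(r − q) = 0.070702 / (330/365) = 0.078201
q = r − ln(F/S)/T = 0.0972 − 0.078201 = 0.018999
q = 1.90%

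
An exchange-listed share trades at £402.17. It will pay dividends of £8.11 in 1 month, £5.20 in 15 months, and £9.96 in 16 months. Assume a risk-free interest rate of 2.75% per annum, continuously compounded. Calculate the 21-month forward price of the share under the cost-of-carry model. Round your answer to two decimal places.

PV(dividends) I = 8.11·e^(−0.0275·1/12) + 5.20·e^(−0.0275·15/12) + 9.96·e^(−0.0275·16/12)
I = 8.0914 + 5.0243 + 9.6014 = 22.7171
F = (S − I)·e^(rT) = (402.17 − 22.7171) · e^(0.0275·21/12)
= 379.4529 · e^0.048125 = 379.4529 × 1.049302 = £398.16

£398.16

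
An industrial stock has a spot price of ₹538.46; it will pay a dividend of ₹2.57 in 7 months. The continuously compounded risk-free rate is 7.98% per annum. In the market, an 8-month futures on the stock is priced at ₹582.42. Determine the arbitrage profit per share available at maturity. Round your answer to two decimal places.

PV(dividends) I = 2.57·e^(−0.0798·7/12) = 2.4531
Fair futures F* = (S − I)·e^(rT) = (538.46 − 2.4531)·e^0.053200 = 536.0069 × 1.054641 = 565.2949
Market ₹582.42 > fair 565.2949: forward overpriced → cash-and-carry (borrow at r, buy the stock and collect the dividends, short the forward).
Profit at T = |F_mkt − F*| = |582.42 − 565.2949| = ₹17.13 per share

₹17.13 per share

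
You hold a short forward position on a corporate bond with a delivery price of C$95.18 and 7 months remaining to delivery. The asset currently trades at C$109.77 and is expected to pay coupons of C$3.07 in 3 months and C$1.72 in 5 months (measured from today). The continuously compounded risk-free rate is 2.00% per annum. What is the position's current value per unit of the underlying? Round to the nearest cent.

-C$10.93

PV(remaining coupons) I = 3.07·e^(−0.0200·3/12) + 1.72·e^(−0.0200·5/12) = 4.7604
Current forward F = (S − I)·e^(rT) = (109.77 − 4.7604)·e^(0.0200·7/12) = 105.0096 × 1.011735 = 106.2419
Value (long) = (F − K)·e^(−rT) = (106.2419 − 95.18) × 0.988401 = 10.9336
Short position value = −(long value) = -C$10.93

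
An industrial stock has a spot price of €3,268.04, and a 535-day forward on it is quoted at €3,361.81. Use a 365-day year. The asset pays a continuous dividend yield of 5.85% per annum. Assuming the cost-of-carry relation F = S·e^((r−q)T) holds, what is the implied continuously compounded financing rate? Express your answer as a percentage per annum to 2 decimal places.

From F = S·e^((r−q)T): (r − q) = ln(F/S)/T
ln(3361.81/3268.04) = ln(1.028693) = 0.028289
(r − q) = 0.028289 / (535/365) = 0.019300
r = ln(F/S)/T + q = 0.019300 + 0.0585 = 0.077800
r = 7.78%

7.78%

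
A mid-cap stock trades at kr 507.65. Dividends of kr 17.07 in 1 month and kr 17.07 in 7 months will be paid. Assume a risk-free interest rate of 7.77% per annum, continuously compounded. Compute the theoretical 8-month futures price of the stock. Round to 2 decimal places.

kr 499.60

PV(dividends) I = 17.07·e^(−0.0777·1/12) + 17.07·e^(−0.0777·7/12)
I = 16.9598 + 16.3136 = 33.2734
F = (S − I)·e^(rT) = (507.65 − 33.2734) · e^(0.0777·8/12)
= 474.3766 · e^0.051800 = 474.3766 × 1.053165 = kr 499.60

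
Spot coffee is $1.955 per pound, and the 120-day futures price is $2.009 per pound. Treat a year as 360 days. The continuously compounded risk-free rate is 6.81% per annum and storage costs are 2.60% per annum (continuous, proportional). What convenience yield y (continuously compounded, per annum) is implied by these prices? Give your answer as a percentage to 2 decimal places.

1.24%

F = S·e^((r+u−y)T) ⇒ (r+u−y) = ln(F/S)/T
ln(2.009/1.955) = 0.027247; /T ⇒ 0.081741
y = r + u − ln(F/S)/T = 0.0681 + 0.0260 − 0.081741 = 0.012359
y = 1.24%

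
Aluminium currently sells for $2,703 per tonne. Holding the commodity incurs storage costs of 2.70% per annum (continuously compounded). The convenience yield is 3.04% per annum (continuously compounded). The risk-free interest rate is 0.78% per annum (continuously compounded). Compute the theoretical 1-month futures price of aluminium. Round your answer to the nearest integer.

$2,704 per tonne

Net carry = r + u − y = 0.0078 + 0.0270 − 0.0304 = 0.0044
F = S·e^((r+u−y)T) = 2703 · e^(0.0044 × 1/12) = 2703 · e^0.000367
= 2703 × 1.000367 = $2,704 per tonne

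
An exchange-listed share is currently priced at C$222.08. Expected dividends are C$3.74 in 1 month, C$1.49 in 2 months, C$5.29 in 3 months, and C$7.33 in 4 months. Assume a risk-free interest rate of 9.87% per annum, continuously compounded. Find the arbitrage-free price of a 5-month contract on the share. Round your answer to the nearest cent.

C$213.24

PV(dividends) I = 3.74·e^(−0.0987·1/12) + 1.49·e^(−0.0987·2/12) + 5.29·e^(−0.0987·3/12) + 7.33·e^(−0.0987·4/12)
I = 3.7094 + 1.4657 + 5.1611 + 7.0928 = 17.4290
F = (S − I)·e^(rT) = (222.08 − 17.4290) · e^(0.0987·5/12)
= 204.6510 · e^0.041125 = 204.6510 × 1.041982 = C$213.24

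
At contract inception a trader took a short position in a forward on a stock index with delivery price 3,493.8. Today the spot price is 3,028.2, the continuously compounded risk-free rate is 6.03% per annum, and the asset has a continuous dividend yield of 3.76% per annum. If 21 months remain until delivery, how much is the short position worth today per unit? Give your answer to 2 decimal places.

Current fair forward for the remaining 21 months: F = S·e^((r − q)·T), (r − q) = 0.0603 − 0.0376 = 0.0227
F = 3028.2 · e^(0.0227 × 21/12) = 3028.2 × 1.04052459 = 3150.9166
Value of long forward = (F − K)·e^(−rT) = (3150.9166 − 3493.8) · e^(−0.0603·21/12)
= -342.8834 × 0.89985198 = -308.54
Short position value = −(long value) = 308.54

308.54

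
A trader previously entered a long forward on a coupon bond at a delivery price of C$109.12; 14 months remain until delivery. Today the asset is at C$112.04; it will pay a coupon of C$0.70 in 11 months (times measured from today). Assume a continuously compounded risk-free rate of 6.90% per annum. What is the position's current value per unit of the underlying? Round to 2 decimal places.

C$10.70

PV(remaining coupons) I = 0.70·e^(−0.0690·11/12) = 0.6571
Current forward F = (S − I)·e^(rT) = (112.04 − 0.6571)·e^(0.0690·14/12) = 111.3829 × 1.083829 = 120.7200
Value (long) = (F − K)·e^(−rT) = (120.7200 − 109.12) × 0.922655 = 10.7028
Value = C$10.70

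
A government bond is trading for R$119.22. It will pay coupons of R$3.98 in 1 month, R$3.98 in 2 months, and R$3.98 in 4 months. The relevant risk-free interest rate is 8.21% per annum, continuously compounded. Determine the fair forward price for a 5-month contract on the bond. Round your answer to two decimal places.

R$111.21

PV(coupons) I = 3.98·e^(−0.0821·1/12) + 3.98·e^(−0.0821·2/12) + 3.98·e^(−0.0821·4/12)
I = 3.9529 + 3.9259 + 3.8726 = 11.7514
F = (S − I)·e^(rT) = (119.22 − 11.7514) · e^(0.0821·5/12)
= 107.4686 · e^0.034208 = 107.4686 × 1.034800 = R$111.21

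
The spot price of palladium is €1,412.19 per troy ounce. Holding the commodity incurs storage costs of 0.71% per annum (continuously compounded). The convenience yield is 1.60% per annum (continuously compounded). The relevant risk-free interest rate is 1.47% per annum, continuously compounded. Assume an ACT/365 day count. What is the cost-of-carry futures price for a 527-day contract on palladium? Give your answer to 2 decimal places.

€1,424.07 per troy ounce

Net carry = r + u − y = 0.0147 + 0.0071 − 0.0160 = 0.0058
F = S·e^((r+u−y)T) = 1412.19 · e^(0.0058 × 527/365) = 1412.19 · e^0.00837425
= 1412.19 × 1.00840941 = €1,424.07 per troy ounce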